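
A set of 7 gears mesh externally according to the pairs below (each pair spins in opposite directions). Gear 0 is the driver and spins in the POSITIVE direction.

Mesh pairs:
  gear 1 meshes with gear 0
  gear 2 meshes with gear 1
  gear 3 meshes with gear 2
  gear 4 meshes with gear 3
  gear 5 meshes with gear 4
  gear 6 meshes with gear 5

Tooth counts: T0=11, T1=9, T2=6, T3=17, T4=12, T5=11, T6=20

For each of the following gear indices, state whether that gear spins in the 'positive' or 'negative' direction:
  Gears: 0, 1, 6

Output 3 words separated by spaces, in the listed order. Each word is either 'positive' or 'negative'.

Gear 0 (driver): positive (depth 0)
  gear 1: meshes with gear 0 -> depth 1 -> negative (opposite of gear 0)
  gear 2: meshes with gear 1 -> depth 2 -> positive (opposite of gear 1)
  gear 3: meshes with gear 2 -> depth 3 -> negative (opposite of gear 2)
  gear 4: meshes with gear 3 -> depth 4 -> positive (opposite of gear 3)
  gear 5: meshes with gear 4 -> depth 5 -> negative (opposite of gear 4)
  gear 6: meshes with gear 5 -> depth 6 -> positive (opposite of gear 5)
Queried indices 0, 1, 6 -> positive, negative, positive

Answer: positive negative positive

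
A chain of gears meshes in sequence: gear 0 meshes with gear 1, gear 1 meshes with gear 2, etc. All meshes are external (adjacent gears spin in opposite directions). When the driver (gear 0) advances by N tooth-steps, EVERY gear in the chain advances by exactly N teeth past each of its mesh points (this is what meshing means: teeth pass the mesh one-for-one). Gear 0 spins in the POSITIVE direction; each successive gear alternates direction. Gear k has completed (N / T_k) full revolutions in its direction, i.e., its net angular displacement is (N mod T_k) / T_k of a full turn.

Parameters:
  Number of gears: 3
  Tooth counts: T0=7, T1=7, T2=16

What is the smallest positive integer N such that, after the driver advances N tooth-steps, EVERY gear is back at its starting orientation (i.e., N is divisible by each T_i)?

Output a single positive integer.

Gear k returns to start when N is a multiple of T_k.
All gears at start simultaneously when N is a common multiple of [7, 7, 16]; the smallest such N is lcm(7, 7, 16).
Start: lcm = T0 = 7
Fold in T1=7: gcd(7, 7) = 7; lcm(7, 7) = 7 * 7 / 7 = 49 / 7 = 7
Fold in T2=16: gcd(7, 16) = 1; lcm(7, 16) = 7 * 16 / 1 = 112 / 1 = 112
Full cycle length = 112

Answer: 112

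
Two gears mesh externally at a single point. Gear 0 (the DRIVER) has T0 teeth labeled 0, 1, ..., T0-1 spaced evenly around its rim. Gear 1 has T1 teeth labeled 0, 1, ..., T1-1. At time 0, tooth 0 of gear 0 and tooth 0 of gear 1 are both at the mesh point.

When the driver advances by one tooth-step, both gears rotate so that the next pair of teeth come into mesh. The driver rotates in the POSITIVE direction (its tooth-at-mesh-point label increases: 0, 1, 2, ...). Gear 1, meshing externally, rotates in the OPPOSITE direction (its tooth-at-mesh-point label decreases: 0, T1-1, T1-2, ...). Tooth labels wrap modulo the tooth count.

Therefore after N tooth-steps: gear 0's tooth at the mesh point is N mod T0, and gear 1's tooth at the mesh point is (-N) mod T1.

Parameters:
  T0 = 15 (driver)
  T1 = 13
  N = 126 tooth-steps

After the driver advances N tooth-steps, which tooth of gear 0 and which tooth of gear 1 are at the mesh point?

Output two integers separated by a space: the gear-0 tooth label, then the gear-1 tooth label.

Answer: 6 4

Derivation:
Gear 0 (driver, T0=15): tooth at mesh = N mod T0
  126 = 8 * 15 + 6, so 126 mod 15 = 6
  gear 0 tooth = 6
Gear 1 (driven, T1=13): tooth at mesh = (-N) mod T1
  126 = 9 * 13 + 9, so 126 mod 13 = 9
  (-126) mod 13 = (-9) mod 13 = 13 - 9 = 4
Mesh after 126 steps: gear-0 tooth 6 meets gear-1 tooth 4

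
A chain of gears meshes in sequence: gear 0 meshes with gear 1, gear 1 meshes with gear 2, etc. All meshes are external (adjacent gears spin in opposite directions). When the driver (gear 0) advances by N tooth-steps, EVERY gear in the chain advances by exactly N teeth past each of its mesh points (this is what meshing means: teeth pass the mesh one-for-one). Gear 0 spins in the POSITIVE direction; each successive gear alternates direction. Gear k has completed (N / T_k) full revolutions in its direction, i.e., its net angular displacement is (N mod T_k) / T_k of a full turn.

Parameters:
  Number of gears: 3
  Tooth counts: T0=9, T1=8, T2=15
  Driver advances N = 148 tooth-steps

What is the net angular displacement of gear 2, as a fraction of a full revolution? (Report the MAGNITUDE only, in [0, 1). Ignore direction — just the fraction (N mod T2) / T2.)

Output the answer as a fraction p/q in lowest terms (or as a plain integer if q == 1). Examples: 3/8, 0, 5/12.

Answer: 13/15

Derivation:
Chain of 3 gears, tooth counts: [9, 8, 15]
  gear 0: T0=9, direction=positive, advance = 148 mod 9 = 4 teeth = 4/9 turn
  gear 1: T1=8, direction=negative, advance = 148 mod 8 = 4 teeth = 4/8 turn
  gear 2: T2=15, direction=positive, advance = 148 mod 15 = 13 teeth = 13/15 turn
Gear 2: 148 mod 15 = 13
Fraction = 13 / 15 = 13/15 (gcd(13,15)=1) = 13/15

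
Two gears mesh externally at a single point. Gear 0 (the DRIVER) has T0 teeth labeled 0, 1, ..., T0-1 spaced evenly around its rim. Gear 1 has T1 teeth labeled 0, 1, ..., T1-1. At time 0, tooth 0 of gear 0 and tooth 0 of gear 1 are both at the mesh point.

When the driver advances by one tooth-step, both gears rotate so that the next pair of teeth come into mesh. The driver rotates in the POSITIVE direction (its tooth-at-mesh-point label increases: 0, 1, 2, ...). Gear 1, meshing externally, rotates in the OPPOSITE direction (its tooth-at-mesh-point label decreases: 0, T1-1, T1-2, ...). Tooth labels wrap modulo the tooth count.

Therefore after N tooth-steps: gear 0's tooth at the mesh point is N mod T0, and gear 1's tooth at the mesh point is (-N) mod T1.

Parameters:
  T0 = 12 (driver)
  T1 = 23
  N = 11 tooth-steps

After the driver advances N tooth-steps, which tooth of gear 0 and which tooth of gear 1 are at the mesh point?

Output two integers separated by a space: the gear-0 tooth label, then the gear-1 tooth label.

Answer: 11 12

Derivation:
Gear 0 (driver, T0=12): tooth at mesh = N mod T0
  11 = 0 * 12 + 11, so 11 mod 12 = 11
  gear 0 tooth = 11
Gear 1 (driven, T1=23): tooth at mesh = (-N) mod T1
  11 = 0 * 23 + 11, so 11 mod 23 = 11
  (-11) mod 23 = (-11) mod 23 = 23 - 11 = 12
Mesh after 11 steps: gear-0 tooth 11 meets gear-1 tooth 12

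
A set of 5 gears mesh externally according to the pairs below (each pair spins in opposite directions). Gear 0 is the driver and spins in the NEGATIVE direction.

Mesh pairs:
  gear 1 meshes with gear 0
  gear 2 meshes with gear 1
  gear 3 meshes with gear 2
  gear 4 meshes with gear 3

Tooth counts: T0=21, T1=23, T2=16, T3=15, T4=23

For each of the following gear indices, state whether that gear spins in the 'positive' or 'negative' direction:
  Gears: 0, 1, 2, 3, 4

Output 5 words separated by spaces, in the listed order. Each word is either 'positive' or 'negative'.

Gear 0 (driver): negative (depth 0)
  gear 1: meshes with gear 0 -> depth 1 -> positive (opposite of gear 0)
  gear 2: meshes with gear 1 -> depth 2 -> negative (opposite of gear 1)
  gear 3: meshes with gear 2 -> depth 3 -> positive (opposite of gear 2)
  gear 4: meshes with gear 3 -> depth 4 -> negative (opposite of gear 3)
Queried indices 0, 1, 2, 3, 4 -> negative, positive, negative, positive, negative

Answer: negative positive negative positive negative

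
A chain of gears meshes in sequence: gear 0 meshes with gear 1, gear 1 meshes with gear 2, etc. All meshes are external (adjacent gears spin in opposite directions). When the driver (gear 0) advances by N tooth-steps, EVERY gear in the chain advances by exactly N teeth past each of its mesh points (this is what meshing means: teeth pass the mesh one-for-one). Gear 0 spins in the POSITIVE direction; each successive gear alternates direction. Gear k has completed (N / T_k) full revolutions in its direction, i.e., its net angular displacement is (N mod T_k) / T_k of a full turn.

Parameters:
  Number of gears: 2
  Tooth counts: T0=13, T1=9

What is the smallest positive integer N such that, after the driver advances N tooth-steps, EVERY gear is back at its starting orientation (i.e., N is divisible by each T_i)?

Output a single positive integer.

Answer: 117

Derivation:
Gear k returns to start when N is a multiple of T_k.
All gears at start simultaneously when N is a common multiple of [13, 9]; the smallest such N is lcm(13, 9).
Start: lcm = T0 = 13
Fold in T1=9: gcd(13, 9) = 1; lcm(13, 9) = 13 * 9 / 1 = 117 / 1 = 117
Full cycle length = 117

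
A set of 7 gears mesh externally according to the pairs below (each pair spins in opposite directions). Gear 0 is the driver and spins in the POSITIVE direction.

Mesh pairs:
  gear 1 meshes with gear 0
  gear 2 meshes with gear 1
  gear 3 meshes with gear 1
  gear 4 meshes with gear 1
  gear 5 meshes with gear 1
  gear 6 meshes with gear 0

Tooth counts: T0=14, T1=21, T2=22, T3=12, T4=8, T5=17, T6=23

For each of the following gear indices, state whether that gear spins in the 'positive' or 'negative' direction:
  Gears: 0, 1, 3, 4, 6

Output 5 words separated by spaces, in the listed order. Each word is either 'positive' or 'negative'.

Gear 0 (driver): positive (depth 0)
  gear 1: meshes with gear 0 -> depth 1 -> negative (opposite of gear 0)
  gear 2: meshes with gear 1 -> depth 2 -> positive (opposite of gear 1)
  gear 3: meshes with gear 1 -> depth 2 -> positive (opposite of gear 1)
  gear 4: meshes with gear 1 -> depth 2 -> positive (opposite of gear 1)
  gear 5: meshes with gear 1 -> depth 2 -> positive (opposite of gear 1)
  gear 6: meshes with gear 0 -> depth 1 -> negative (opposite of gear 0)
Queried indices 0, 1, 3, 4, 6 -> positive, negative, positive, positive, negative

Answer: positive negative positive positive negative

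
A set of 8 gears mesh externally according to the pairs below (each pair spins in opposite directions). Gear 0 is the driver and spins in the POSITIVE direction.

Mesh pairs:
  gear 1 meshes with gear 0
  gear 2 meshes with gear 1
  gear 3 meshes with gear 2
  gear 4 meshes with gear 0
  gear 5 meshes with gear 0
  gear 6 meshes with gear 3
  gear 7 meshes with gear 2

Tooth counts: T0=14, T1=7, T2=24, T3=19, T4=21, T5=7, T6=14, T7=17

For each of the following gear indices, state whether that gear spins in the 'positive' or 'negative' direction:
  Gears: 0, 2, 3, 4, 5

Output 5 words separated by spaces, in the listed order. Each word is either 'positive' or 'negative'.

Answer: positive positive negative negative negative

Derivation:
Gear 0 (driver): positive (depth 0)
  gear 1: meshes with gear 0 -> depth 1 -> negative (opposite of gear 0)
  gear 2: meshes with gear 1 -> depth 2 -> positive (opposite of gear 1)
  gear 3: meshes with gear 2 -> depth 3 -> negative (opposite of gear 2)
  gear 4: meshes with gear 0 -> depth 1 -> negative (opposite of gear 0)
  gear 5: meshes with gear 0 -> depth 1 -> negative (opposite of gear 0)
  gear 6: meshes with gear 3 -> depth 4 -> positive (opposite of gear 3)
  gear 7: meshes with gear 2 -> depth 3 -> negative (opposite of gear 2)
Queried indices 0, 2, 3, 4, 5 -> positive, positive, negative, negative, negative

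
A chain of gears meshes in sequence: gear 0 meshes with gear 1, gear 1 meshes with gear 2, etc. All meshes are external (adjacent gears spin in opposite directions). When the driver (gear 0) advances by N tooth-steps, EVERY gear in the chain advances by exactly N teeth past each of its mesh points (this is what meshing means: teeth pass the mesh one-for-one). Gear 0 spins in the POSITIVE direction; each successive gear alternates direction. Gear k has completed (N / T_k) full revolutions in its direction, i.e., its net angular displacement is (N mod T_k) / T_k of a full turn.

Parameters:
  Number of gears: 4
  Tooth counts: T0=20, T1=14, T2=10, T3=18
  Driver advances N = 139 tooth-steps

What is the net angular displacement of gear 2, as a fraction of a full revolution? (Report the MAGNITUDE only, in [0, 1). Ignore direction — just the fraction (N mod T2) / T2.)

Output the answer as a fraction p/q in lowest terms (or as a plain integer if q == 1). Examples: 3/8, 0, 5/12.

Chain of 4 gears, tooth counts: [20, 14, 10, 18]
  gear 0: T0=20, direction=positive, advance = 139 mod 20 = 19 teeth = 19/20 turn
  gear 1: T1=14, direction=negative, advance = 139 mod 14 = 13 teeth = 13/14 turn
  gear 2: T2=10, direction=positive, advance = 139 mod 10 = 9 teeth = 9/10 turn
  gear 3: T3=18, direction=negative, advance = 139 mod 18 = 13 teeth = 13/18 turn
Gear 2: 139 mod 10 = 9
Fraction = 9 / 10 = 9/10 (gcd(9,10)=1) = 9/10

Answer: 9/10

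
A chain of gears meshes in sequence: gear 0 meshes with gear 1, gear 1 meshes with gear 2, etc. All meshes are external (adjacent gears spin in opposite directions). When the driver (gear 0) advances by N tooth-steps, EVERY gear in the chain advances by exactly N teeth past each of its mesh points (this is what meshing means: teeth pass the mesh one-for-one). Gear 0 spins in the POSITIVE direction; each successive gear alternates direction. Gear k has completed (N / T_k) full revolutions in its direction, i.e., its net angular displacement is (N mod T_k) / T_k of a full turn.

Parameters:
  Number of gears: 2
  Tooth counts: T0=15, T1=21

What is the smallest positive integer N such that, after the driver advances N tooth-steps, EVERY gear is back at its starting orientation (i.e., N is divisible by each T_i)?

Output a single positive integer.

Answer: 105

Derivation:
Gear k returns to start when N is a multiple of T_k.
All gears at start simultaneously when N is a common multiple of [15, 21]; the smallest such N is lcm(15, 21).
Start: lcm = T0 = 15
Fold in T1=21: gcd(15, 21) = 3; lcm(15, 21) = 15 * 21 / 3 = 315 / 3 = 105
Full cycle length = 105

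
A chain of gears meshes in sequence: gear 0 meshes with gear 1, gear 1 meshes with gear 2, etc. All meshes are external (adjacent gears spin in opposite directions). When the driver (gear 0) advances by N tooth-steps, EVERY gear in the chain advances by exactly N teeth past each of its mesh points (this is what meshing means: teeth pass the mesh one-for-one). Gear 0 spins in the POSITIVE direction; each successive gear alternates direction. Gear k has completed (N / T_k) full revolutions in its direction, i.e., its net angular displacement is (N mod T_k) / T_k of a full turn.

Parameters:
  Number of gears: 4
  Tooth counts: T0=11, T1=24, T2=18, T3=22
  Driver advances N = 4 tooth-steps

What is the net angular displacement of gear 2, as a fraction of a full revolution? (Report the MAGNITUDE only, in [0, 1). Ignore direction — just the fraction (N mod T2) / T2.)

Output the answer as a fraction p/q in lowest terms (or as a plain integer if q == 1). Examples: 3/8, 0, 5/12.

Answer: 2/9

Derivation:
Chain of 4 gears, tooth counts: [11, 24, 18, 22]
  gear 0: T0=11, direction=positive, advance = 4 mod 11 = 4 teeth = 4/11 turn
  gear 1: T1=24, direction=negative, advance = 4 mod 24 = 4 teeth = 4/24 turn
  gear 2: T2=18, direction=positive, advance = 4 mod 18 = 4 teeth = 4/18 turn
  gear 3: T3=22, direction=negative, advance = 4 mod 22 = 4 teeth = 4/22 turn
Gear 2: 4 mod 18 = 4
Fraction = 4 / 18 = 2/9 (gcd(4,18)=2) = 2/9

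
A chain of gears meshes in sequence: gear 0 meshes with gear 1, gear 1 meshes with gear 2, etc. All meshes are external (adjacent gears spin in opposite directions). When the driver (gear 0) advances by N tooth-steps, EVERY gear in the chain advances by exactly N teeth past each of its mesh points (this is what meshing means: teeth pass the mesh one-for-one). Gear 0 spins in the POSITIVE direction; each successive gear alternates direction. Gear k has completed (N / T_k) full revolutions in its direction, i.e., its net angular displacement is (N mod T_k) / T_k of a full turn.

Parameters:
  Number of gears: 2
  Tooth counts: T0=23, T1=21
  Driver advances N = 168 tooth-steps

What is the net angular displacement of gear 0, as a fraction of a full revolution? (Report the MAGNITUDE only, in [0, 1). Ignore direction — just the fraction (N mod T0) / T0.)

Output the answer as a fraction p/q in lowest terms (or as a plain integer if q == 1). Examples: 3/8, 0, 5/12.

Answer: 7/23

Derivation:
Chain of 2 gears, tooth counts: [23, 21]
  gear 0: T0=23, direction=positive, advance = 168 mod 23 = 7 teeth = 7/23 turn
  gear 1: T1=21, direction=negative, advance = 168 mod 21 = 0 teeth = 0/21 turn
Gear 0: 168 mod 23 = 7
Fraction = 7 / 23 = 7/23 (gcd(7,23)=1) = 7/23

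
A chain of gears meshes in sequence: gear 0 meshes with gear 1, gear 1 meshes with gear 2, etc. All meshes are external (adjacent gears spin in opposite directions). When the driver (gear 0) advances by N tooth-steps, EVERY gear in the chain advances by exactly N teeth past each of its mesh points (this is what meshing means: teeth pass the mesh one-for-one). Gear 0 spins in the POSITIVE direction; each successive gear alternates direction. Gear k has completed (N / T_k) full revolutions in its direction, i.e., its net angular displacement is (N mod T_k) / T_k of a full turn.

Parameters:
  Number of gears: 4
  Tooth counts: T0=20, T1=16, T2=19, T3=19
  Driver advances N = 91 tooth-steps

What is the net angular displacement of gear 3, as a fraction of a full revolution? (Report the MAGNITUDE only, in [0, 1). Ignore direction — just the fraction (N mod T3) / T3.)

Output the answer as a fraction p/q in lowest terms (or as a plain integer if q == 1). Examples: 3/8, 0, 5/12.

Chain of 4 gears, tooth counts: [20, 16, 19, 19]
  gear 0: T0=20, direction=positive, advance = 91 mod 20 = 11 teeth = 11/20 turn
  gear 1: T1=16, direction=negative, advance = 91 mod 16 = 11 teeth = 11/16 turn
  gear 2: T2=19, direction=positive, advance = 91 mod 19 = 15 teeth = 15/19 turn
  gear 3: T3=19, direction=negative, advance = 91 mod 19 = 15 teeth = 15/19 turn
Gear 3: 91 mod 19 = 15
Fraction = 15 / 19 = 15/19 (gcd(15,19)=1) = 15/19

Answer: 15/19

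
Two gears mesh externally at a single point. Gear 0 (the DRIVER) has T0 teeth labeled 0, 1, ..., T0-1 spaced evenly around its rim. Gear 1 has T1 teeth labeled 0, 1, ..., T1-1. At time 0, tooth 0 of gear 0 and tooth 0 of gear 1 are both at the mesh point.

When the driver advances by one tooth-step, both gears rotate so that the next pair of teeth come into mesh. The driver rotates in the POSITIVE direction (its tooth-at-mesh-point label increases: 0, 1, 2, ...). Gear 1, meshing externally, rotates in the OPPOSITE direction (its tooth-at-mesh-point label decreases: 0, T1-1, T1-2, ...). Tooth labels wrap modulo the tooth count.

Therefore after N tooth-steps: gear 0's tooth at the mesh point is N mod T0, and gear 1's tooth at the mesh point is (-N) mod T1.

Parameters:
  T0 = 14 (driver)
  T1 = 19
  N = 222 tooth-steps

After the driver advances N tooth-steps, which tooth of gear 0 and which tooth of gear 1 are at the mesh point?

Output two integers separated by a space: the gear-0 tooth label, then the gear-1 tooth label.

Answer: 12 6

Derivation:
Gear 0 (driver, T0=14): tooth at mesh = N mod T0
  222 = 15 * 14 + 12, so 222 mod 14 = 12
  gear 0 tooth = 12
Gear 1 (driven, T1=19): tooth at mesh = (-N) mod T1
  222 = 11 * 19 + 13, so 222 mod 19 = 13
  (-222) mod 19 = (-13) mod 19 = 19 - 13 = 6
Mesh after 222 steps: gear-0 tooth 12 meets gear-1 tooth 6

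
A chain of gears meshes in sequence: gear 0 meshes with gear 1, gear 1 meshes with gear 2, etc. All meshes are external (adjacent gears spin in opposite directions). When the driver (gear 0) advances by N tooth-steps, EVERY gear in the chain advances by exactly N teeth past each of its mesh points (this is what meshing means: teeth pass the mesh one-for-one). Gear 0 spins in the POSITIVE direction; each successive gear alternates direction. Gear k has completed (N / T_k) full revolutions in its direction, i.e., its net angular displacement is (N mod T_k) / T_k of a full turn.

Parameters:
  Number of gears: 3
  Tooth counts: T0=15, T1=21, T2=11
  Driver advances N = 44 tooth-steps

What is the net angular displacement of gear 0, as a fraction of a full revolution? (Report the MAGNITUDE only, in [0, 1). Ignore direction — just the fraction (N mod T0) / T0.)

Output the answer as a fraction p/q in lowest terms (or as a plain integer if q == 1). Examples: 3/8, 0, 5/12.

Chain of 3 gears, tooth counts: [15, 21, 11]
  gear 0: T0=15, direction=positive, advance = 44 mod 15 = 14 teeth = 14/15 turn
  gear 1: T1=21, direction=negative, advance = 44 mod 21 = 2 teeth = 2/21 turn
  gear 2: T2=11, direction=positive, advance = 44 mod 11 = 0 teeth = 0/11 turn
Gear 0: 44 mod 15 = 14
Fraction = 14 / 15 = 14/15 (gcd(14,15)=1) = 14/15

Answer: 14/15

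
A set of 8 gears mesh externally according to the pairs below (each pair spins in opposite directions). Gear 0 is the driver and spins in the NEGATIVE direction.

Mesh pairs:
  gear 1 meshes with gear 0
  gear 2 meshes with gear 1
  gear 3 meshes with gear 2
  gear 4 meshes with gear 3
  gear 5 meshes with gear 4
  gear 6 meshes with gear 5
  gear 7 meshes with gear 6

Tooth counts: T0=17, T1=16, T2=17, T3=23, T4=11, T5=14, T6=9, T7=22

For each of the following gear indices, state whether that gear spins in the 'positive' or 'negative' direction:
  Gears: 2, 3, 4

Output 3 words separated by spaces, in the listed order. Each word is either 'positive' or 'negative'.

Gear 0 (driver): negative (depth 0)
  gear 1: meshes with gear 0 -> depth 1 -> positive (opposite of gear 0)
  gear 2: meshes with gear 1 -> depth 2 -> negative (opposite of gear 1)
  gear 3: meshes with gear 2 -> depth 3 -> positive (opposite of gear 2)
  gear 4: meshes with gear 3 -> depth 4 -> negative (opposite of gear 3)
  gear 5: meshes with gear 4 -> depth 5 -> positive (opposite of gear 4)
  gear 6: meshes with gear 5 -> depth 6 -> negative (opposite of gear 5)
  gear 7: meshes with gear 6 -> depth 7 -> positive (opposite of gear 6)
Queried indices 2, 3, 4 -> negative, positive, negative

Answer: negative positive negative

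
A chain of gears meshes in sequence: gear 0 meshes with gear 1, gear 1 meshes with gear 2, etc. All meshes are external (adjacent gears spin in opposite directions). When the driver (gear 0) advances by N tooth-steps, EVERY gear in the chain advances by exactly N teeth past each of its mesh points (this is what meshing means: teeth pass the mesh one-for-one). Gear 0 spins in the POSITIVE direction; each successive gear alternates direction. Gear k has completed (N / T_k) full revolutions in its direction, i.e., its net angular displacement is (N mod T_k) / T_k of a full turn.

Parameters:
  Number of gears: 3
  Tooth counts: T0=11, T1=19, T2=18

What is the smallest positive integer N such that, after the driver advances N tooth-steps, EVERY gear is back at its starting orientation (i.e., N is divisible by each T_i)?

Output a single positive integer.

Answer: 3762

Derivation:
Gear k returns to start when N is a multiple of T_k.
All gears at start simultaneously when N is a common multiple of [11, 19, 18]; the smallest such N is lcm(11, 19, 18).
Start: lcm = T0 = 11
Fold in T1=19: gcd(11, 19) = 1; lcm(11, 19) = 11 * 19 / 1 = 209 / 1 = 209
Fold in T2=18: gcd(209, 18) = 1; lcm(209, 18) = 209 * 18 / 1 = 3762 / 1 = 3762
Full cycle length = 3762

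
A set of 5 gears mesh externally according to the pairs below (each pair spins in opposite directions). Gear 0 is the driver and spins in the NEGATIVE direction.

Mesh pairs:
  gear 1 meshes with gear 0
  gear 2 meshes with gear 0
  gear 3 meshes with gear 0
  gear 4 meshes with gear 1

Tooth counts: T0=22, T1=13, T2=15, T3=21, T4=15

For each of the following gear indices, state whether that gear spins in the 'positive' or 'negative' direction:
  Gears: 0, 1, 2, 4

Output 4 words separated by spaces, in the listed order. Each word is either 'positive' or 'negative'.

Gear 0 (driver): negative (depth 0)
  gear 1: meshes with gear 0 -> depth 1 -> positive (opposite of gear 0)
  gear 2: meshes with gear 0 -> depth 1 -> positive (opposite of gear 0)
  gear 3: meshes with gear 0 -> depth 1 -> positive (opposite of gear 0)
  gear 4: meshes with gear 1 -> depth 2 -> negative (opposite of gear 1)
Queried indices 0, 1, 2, 4 -> negative, positive, positive, negative

Answer: negative positive positive negative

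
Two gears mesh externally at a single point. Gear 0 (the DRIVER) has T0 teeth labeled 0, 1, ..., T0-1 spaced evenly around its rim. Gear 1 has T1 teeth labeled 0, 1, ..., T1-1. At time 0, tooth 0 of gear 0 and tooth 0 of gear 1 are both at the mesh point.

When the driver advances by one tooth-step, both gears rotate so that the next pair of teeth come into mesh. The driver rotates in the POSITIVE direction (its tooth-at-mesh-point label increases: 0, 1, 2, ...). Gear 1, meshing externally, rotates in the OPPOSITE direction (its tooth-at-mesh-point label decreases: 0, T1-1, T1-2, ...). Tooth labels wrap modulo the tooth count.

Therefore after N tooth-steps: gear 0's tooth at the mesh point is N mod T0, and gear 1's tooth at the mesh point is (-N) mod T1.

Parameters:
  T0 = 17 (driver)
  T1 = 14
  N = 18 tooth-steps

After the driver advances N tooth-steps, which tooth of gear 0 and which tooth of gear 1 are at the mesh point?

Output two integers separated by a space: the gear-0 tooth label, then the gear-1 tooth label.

Gear 0 (driver, T0=17): tooth at mesh = N mod T0
  18 = 1 * 17 + 1, so 18 mod 17 = 1
  gear 0 tooth = 1
Gear 1 (driven, T1=14): tooth at mesh = (-N) mod T1
  18 = 1 * 14 + 4, so 18 mod 14 = 4
  (-18) mod 14 = (-4) mod 14 = 14 - 4 = 10
Mesh after 18 steps: gear-0 tooth 1 meets gear-1 tooth 10

Answer: 1 10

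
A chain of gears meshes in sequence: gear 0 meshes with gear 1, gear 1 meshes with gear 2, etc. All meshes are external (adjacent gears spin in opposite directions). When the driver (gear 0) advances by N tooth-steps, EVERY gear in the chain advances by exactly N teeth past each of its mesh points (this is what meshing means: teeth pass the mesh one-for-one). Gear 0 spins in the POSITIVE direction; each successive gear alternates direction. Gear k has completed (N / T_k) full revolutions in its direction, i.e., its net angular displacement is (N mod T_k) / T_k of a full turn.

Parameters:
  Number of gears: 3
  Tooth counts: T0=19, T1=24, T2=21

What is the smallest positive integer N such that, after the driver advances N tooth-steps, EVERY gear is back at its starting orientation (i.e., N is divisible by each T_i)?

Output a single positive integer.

Answer: 3192

Derivation:
Gear k returns to start when N is a multiple of T_k.
All gears at start simultaneously when N is a common multiple of [19, 24, 21]; the smallest such N is lcm(19, 24, 21).
Start: lcm = T0 = 19
Fold in T1=24: gcd(19, 24) = 1; lcm(19, 24) = 19 * 24 / 1 = 456 / 1 = 456
Fold in T2=21: gcd(456, 21) = 3; lcm(456, 21) = 456 * 21 / 3 = 9576 / 3 = 3192
Full cycle length = 3192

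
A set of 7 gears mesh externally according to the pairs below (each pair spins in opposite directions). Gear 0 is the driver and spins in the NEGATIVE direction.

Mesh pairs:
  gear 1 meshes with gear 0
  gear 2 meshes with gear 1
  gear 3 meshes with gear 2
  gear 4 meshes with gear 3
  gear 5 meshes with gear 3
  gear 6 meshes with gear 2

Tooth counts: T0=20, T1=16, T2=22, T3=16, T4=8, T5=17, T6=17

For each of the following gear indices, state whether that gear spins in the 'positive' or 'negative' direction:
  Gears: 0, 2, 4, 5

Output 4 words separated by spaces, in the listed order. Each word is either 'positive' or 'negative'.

Answer: negative negative negative negative

Derivation:
Gear 0 (driver): negative (depth 0)
  gear 1: meshes with gear 0 -> depth 1 -> positive (opposite of gear 0)
  gear 2: meshes with gear 1 -> depth 2 -> negative (opposite of gear 1)
  gear 3: meshes with gear 2 -> depth 3 -> positive (opposite of gear 2)
  gear 4: meshes with gear 3 -> depth 4 -> negative (opposite of gear 3)
  gear 5: meshes with gear 3 -> depth 4 -> negative (opposite of gear 3)
  gear 6: meshes with gear 2 -> depth 3 -> positive (opposite of gear 2)
Queried indices 0, 2, 4, 5 -> negative, negative, negative, negative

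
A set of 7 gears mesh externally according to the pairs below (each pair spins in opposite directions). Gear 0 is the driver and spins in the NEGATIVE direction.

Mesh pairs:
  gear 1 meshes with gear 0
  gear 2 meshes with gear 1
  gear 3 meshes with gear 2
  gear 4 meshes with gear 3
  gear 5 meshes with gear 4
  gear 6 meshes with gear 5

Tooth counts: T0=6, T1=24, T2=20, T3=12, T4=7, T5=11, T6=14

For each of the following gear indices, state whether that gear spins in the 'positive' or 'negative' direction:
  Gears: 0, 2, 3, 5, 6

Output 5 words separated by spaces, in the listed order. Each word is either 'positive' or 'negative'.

Answer: negative negative positive positive negative

Derivation:
Gear 0 (driver): negative (depth 0)
  gear 1: meshes with gear 0 -> depth 1 -> positive (opposite of gear 0)
  gear 2: meshes with gear 1 -> depth 2 -> negative (opposite of gear 1)
  gear 3: meshes with gear 2 -> depth 3 -> positive (opposite of gear 2)
  gear 4: meshes with gear 3 -> depth 4 -> negative (opposite of gear 3)
  gear 5: meshes with gear 4 -> depth 5 -> positive (opposite of gear 4)
  gear 6: meshes with gear 5 -> depth 6 -> negative (opposite of gear 5)
Queried indices 0, 2, 3, 5, 6 -> negative, negative, positive, positive, negative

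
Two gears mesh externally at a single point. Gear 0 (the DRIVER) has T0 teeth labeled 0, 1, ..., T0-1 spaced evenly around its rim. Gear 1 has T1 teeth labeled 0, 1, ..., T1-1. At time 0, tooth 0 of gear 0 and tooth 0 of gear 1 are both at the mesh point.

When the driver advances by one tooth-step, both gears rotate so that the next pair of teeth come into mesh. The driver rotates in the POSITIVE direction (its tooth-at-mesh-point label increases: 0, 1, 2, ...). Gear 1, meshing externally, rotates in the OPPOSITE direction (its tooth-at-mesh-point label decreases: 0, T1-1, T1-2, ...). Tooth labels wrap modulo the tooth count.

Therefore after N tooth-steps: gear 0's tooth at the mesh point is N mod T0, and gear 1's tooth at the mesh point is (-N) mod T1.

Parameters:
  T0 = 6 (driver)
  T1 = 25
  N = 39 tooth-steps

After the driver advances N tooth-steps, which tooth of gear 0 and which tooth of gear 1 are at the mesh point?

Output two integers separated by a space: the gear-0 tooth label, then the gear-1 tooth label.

Answer: 3 11

Derivation:
Gear 0 (driver, T0=6): tooth at mesh = N mod T0
  39 = 6 * 6 + 3, so 39 mod 6 = 3
  gear 0 tooth = 3
Gear 1 (driven, T1=25): tooth at mesh = (-N) mod T1
  39 = 1 * 25 + 14, so 39 mod 25 = 14
  (-39) mod 25 = (-14) mod 25 = 25 - 14 = 11
Mesh after 39 steps: gear-0 tooth 3 meets gear-1 tooth 11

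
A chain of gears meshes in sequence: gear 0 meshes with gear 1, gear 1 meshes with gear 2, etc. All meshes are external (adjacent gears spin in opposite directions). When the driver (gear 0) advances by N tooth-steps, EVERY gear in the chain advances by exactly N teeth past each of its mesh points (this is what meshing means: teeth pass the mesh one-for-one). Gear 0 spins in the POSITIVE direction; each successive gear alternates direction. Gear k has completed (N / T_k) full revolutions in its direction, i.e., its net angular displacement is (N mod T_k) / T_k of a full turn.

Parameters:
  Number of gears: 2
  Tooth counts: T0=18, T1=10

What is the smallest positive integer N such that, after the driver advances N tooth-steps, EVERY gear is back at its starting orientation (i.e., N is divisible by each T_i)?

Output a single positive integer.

Gear k returns to start when N is a multiple of T_k.
All gears at start simultaneously when N is a common multiple of [18, 10]; the smallest such N is lcm(18, 10).
Start: lcm = T0 = 18
Fold in T1=10: gcd(18, 10) = 2; lcm(18, 10) = 18 * 10 / 2 = 180 / 2 = 90
Full cycle length = 90

Answer: 90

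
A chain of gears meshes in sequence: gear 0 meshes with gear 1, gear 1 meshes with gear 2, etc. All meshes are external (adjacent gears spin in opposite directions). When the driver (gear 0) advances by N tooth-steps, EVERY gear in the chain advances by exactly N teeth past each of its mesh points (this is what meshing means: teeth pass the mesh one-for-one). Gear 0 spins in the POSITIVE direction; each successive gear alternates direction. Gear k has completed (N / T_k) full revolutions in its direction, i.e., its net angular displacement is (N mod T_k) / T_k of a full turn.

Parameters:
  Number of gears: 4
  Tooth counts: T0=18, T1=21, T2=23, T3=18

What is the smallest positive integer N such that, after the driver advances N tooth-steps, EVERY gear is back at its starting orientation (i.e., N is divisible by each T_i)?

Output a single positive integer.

Answer: 2898

Derivation:
Gear k returns to start when N is a multiple of T_k.
All gears at start simultaneously when N is a common multiple of [18, 21, 23, 18]; the smallest such N is lcm(18, 21, 23, 18).
Start: lcm = T0 = 18
Fold in T1=21: gcd(18, 21) = 3; lcm(18, 21) = 18 * 21 / 3 = 378 / 3 = 126
Fold in T2=23: gcd(126, 23) = 1; lcm(126, 23) = 126 * 23 / 1 = 2898 / 1 = 2898
Fold in T3=18: gcd(2898, 18) = 18; lcm(2898, 18) = 2898 * 18 / 18 = 52164 / 18 = 2898
Full cycle length = 2898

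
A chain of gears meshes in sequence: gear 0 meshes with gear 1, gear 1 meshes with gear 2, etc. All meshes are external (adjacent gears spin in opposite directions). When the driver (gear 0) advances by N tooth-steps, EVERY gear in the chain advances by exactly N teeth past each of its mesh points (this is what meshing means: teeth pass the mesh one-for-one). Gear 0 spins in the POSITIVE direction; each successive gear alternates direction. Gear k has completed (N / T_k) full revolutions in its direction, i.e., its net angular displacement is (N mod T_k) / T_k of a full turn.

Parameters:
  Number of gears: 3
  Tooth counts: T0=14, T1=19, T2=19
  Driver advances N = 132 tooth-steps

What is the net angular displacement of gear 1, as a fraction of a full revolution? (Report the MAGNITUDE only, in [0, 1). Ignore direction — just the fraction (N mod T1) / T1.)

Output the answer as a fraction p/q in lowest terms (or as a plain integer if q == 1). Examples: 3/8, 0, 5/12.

Answer: 18/19

Derivation:
Chain of 3 gears, tooth counts: [14, 19, 19]
  gear 0: T0=14, direction=positive, advance = 132 mod 14 = 6 teeth = 6/14 turn
  gear 1: T1=19, direction=negative, advance = 132 mod 19 = 18 teeth = 18/19 turn
  gear 2: T2=19, direction=positive, advance = 132 mod 19 = 18 teeth = 18/19 turn
Gear 1: 132 mod 19 = 18
Fraction = 18 / 19 = 18/19 (gcd(18,19)=1) = 18/19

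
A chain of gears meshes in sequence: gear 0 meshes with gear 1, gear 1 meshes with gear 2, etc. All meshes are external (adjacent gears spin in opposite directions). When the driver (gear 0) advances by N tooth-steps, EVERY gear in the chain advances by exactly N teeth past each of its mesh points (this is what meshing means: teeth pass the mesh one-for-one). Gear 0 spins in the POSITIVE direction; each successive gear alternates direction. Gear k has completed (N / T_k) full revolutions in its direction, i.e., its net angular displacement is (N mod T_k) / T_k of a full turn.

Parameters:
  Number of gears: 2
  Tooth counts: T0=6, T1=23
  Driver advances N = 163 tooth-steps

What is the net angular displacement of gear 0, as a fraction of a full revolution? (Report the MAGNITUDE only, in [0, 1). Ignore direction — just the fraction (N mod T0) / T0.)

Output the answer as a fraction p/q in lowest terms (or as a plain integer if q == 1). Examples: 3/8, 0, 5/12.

Answer: 1/6

Derivation:
Chain of 2 gears, tooth counts: [6, 23]
  gear 0: T0=6, direction=positive, advance = 163 mod 6 = 1 teeth = 1/6 turn
  gear 1: T1=23, direction=negative, advance = 163 mod 23 = 2 teeth = 2/23 turn
Gear 0: 163 mod 6 = 1
Fraction = 1 / 6 = 1/6 (gcd(1,6)=1) = 1/6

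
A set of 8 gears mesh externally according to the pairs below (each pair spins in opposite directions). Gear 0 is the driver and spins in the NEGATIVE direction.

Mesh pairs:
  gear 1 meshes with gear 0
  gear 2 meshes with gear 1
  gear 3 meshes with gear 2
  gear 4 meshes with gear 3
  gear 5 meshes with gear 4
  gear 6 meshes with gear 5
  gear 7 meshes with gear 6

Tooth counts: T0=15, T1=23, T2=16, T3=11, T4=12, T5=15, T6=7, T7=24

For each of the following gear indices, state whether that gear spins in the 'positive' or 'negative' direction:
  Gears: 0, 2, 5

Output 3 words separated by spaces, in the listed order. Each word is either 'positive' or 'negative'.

Answer: negative negative positive

Derivation:
Gear 0 (driver): negative (depth 0)
  gear 1: meshes with gear 0 -> depth 1 -> positive (opposite of gear 0)
  gear 2: meshes with gear 1 -> depth 2 -> negative (opposite of gear 1)
  gear 3: meshes with gear 2 -> depth 3 -> positive (opposite of gear 2)
  gear 4: meshes with gear 3 -> depth 4 -> negative (opposite of gear 3)
  gear 5: meshes with gear 4 -> depth 5 -> positive (opposite of gear 4)
  gear 6: meshes with gear 5 -> depth 6 -> negative (opposite of gear 5)
  gear 7: meshes with gear 6 -> depth 7 -> positive (opposite of gear 6)
Queried indices 0, 2, 5 -> negative, negative, positive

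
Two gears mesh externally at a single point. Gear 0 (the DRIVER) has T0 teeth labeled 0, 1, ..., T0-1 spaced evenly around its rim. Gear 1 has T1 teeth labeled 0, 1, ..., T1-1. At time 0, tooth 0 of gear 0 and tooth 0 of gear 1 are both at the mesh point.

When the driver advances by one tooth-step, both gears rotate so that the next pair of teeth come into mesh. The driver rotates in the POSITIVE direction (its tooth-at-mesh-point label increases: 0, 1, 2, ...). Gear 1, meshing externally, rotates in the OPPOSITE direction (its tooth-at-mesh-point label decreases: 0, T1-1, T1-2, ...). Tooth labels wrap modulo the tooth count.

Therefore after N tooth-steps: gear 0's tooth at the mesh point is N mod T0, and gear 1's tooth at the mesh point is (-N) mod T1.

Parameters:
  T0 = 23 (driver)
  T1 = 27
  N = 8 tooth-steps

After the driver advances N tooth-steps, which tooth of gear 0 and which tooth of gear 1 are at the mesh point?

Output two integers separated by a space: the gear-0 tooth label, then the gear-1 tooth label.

Gear 0 (driver, T0=23): tooth at mesh = N mod T0
  8 = 0 * 23 + 8, so 8 mod 23 = 8
  gear 0 tooth = 8
Gear 1 (driven, T1=27): tooth at mesh = (-N) mod T1
  8 = 0 * 27 + 8, so 8 mod 27 = 8
  (-8) mod 27 = (-8) mod 27 = 27 - 8 = 19
Mesh after 8 steps: gear-0 tooth 8 meets gear-1 tooth 19

Answer: 8 19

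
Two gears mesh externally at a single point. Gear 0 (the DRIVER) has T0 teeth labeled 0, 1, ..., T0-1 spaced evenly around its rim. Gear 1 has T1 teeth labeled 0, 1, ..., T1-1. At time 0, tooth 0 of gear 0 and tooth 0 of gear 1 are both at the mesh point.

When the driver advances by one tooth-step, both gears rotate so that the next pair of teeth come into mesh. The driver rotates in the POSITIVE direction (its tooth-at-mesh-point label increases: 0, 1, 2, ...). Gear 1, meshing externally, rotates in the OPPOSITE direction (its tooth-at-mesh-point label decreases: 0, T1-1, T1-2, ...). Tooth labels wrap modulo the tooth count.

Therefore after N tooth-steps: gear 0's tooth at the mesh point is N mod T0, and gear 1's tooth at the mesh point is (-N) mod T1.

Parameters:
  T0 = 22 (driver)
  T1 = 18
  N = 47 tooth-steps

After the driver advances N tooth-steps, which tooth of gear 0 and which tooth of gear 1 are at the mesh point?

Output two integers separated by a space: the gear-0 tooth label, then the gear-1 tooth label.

Gear 0 (driver, T0=22): tooth at mesh = N mod T0
  47 = 2 * 22 + 3, so 47 mod 22 = 3
  gear 0 tooth = 3
Gear 1 (driven, T1=18): tooth at mesh = (-N) mod T1
  47 = 2 * 18 + 11, so 47 mod 18 = 11
  (-47) mod 18 = (-11) mod 18 = 18 - 11 = 7
Mesh after 47 steps: gear-0 tooth 3 meets gear-1 tooth 7

Answer: 3 7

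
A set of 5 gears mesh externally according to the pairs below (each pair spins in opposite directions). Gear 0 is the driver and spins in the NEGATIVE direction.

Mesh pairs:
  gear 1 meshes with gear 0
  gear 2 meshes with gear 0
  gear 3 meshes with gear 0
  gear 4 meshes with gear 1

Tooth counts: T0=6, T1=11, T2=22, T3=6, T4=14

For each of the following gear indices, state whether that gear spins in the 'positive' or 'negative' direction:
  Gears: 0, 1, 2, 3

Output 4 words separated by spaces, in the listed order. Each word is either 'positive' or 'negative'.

Answer: negative positive positive positive

Derivation:
Gear 0 (driver): negative (depth 0)
  gear 1: meshes with gear 0 -> depth 1 -> positive (opposite of gear 0)
  gear 2: meshes with gear 0 -> depth 1 -> positive (opposite of gear 0)
  gear 3: meshes with gear 0 -> depth 1 -> positive (opposite of gear 0)
  gear 4: meshes with gear 1 -> depth 2 -> negative (opposite of gear 1)
Queried indices 0, 1, 2, 3 -> negative, positive, positive, positive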